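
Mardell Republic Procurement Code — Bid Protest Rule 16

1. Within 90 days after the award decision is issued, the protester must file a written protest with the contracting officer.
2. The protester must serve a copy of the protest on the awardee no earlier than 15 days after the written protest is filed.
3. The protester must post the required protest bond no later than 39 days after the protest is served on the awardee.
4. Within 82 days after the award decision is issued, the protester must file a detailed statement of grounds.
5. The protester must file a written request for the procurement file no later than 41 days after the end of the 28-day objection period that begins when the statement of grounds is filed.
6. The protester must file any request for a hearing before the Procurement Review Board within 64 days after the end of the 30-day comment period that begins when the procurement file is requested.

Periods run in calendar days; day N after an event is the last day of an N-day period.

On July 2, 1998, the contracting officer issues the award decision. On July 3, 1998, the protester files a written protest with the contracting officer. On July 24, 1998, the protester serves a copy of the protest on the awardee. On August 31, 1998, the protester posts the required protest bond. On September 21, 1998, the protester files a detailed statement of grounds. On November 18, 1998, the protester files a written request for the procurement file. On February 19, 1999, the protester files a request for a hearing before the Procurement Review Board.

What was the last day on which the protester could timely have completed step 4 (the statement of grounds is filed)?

Step 4 runs from July 2, 1998, when the award decision is issued. 82 days after July 2, 1998 is September 22, 1998.

September 22, 1998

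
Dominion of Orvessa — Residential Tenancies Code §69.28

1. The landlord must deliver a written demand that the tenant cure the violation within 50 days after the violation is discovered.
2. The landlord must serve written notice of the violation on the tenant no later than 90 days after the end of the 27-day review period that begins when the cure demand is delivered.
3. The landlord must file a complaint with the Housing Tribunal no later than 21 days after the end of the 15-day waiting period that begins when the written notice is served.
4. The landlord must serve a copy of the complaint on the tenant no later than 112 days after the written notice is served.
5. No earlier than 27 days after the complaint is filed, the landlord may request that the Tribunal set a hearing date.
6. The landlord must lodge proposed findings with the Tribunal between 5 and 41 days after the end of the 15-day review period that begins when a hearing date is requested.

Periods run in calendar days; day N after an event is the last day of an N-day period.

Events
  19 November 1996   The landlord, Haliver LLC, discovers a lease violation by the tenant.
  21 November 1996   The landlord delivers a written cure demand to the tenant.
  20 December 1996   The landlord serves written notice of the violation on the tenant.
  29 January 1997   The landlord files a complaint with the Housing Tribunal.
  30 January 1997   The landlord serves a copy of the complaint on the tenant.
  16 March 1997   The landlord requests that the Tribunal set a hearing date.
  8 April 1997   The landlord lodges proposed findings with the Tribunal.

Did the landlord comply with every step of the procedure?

No

Step 1 — counting 50 days from 19 November 1996 (when the violation is discovered) gives a deadline of 8 January 1997; completed 21 November 1996, before the deadline.
Step 2 — counting 90 days from 18 December 1996 (end of the 27-day review period, which began when the cure demand is delivered on 21 November 1996) gives a deadline of 18 March 1997; 20 December 1996 is within that limit.
Step 3 — counting 21 days from 4 January 1997 (end of the 15-day waiting period, which began when the written notice is served on 20 December 1996) gives a deadline of 25 January 1997; done 29 January 1997 — 4 days late.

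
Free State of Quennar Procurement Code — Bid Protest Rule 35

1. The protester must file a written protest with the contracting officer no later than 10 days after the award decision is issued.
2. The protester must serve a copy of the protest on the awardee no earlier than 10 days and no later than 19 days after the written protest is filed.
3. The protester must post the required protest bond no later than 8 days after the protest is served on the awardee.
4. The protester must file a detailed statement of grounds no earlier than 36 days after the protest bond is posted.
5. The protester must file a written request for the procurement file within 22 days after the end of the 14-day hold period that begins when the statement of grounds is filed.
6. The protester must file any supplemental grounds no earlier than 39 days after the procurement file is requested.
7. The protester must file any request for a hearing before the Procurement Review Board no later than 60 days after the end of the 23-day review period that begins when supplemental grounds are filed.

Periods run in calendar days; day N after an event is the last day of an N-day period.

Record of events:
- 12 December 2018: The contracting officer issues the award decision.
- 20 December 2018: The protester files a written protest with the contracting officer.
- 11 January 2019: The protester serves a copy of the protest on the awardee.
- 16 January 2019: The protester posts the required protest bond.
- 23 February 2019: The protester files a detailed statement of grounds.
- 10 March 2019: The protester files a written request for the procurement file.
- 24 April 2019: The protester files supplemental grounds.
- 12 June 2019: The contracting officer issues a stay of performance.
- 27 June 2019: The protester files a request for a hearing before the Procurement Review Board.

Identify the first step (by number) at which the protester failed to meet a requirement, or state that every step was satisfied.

Step 2

Step 1 — counting 10 days from 12 December 2018 (when the award decision is issued) gives a deadline of 22 December 2018; done 20 December 2018 — timely.
Step 2 — 10 and 19 days from 20 December 2018 (when the written protest is filed) are 30 December 2018 and 8 January 2019 respectively; 11 January 2019 is 3 days past the end of the window.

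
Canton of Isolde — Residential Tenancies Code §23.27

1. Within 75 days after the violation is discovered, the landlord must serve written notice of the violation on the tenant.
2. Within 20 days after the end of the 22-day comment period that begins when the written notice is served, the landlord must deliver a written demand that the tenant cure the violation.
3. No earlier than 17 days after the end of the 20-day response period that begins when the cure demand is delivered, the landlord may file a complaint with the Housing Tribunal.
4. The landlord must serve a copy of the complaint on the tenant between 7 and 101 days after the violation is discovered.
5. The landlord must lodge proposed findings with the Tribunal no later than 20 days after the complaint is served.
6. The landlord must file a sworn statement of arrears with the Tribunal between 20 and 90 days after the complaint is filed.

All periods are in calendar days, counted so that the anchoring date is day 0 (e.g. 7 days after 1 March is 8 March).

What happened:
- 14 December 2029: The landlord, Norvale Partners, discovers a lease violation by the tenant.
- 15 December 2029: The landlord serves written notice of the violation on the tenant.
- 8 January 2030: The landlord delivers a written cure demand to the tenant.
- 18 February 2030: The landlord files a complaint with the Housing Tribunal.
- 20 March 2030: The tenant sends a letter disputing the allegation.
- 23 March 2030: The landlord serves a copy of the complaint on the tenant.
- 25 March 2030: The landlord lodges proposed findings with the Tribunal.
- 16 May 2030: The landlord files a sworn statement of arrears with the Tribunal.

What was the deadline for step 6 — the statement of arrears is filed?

Step 6 runs from 18 February 2030, when the complaint is filed. The window is 20–90 days after 18 February 2030; it closes on 19 May 2030.

19 May 2030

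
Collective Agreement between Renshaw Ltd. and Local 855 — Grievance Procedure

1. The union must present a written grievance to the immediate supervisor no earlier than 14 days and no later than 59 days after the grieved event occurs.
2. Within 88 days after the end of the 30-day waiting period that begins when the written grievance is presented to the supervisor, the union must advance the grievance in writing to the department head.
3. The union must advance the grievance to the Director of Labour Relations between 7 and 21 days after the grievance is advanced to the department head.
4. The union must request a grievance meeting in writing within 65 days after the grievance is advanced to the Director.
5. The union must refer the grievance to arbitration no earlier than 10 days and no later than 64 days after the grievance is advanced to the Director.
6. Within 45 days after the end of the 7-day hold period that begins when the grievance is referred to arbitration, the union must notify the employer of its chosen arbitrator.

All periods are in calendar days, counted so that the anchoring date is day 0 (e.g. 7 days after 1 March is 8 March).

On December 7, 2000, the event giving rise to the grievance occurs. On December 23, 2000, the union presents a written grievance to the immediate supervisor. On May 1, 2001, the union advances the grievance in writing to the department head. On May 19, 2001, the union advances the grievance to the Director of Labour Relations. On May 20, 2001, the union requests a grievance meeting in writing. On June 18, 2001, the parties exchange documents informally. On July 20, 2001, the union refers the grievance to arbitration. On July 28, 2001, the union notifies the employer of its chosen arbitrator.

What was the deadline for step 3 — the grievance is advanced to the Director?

May 22, 2001

Step 3 runs from May 1, 2001, when the grievance is advanced to the department head. The window is 7–21 days after May 1, 2001; it closes on May 22, 2001.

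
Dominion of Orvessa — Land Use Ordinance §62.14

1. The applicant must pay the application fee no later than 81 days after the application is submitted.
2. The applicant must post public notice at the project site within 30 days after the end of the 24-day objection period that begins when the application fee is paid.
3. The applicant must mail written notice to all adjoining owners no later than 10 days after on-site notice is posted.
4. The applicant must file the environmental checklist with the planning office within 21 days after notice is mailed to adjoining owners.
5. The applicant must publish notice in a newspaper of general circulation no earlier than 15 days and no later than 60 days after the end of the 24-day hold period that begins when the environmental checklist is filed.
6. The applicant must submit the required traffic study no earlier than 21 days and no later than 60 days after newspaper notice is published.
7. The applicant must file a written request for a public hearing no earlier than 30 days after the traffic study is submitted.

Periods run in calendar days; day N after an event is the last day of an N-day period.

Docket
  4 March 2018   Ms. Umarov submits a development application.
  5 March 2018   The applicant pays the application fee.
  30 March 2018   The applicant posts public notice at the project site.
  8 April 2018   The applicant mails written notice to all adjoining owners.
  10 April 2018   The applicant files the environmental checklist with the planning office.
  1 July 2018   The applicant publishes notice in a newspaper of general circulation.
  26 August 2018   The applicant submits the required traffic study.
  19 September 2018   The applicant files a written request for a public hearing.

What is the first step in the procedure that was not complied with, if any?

Step 1 — counting 81 days from 4 March 2018 (when the application is submitted) gives a deadline of 24 May 2018; completed 5 March 2018, before the deadline.
Step 2 — counting 30 days from 29 March 2018 (end of the 24-day objection period, which began when the application fee is paid on 5 March 2018) gives a deadline of 28 April 2018; completed 30 March 2018, before the deadline.
Step 3 — counting 10 days from 30 March 2018 (when on-site notice is posted) gives a deadline of 9 April 2018; done 8 April 2018 — timely.
Step 4 — counting 21 days from 8 April 2018 (when notice is mailed to adjoining owners) gives a deadline of 29 April 2018; completed 10 April 2018, before the deadline.
Step 5 — 15 and 60 days from 4 May 2018 (end of the 24-day hold period, which began when the environmental checklist is filed on 10 April 2018) are 19 May 2018 and 3 July 2018 respectively; done 1 July 2018, which is between those dates.
Step 6 — 21 and 60 days from 1 July 2018 (when newspaper notice is published) are 22 July 2018 and 30 August 2018 respectively; done 26 August 2018, which is between those dates.
Step 7 — must wait 30 days from 26 August 2018 (when the traffic study is submitted), so not before 25 September 2018; acted on 19 September 2018, 6 days prematurely.
Later steps need not be reached.

Step 7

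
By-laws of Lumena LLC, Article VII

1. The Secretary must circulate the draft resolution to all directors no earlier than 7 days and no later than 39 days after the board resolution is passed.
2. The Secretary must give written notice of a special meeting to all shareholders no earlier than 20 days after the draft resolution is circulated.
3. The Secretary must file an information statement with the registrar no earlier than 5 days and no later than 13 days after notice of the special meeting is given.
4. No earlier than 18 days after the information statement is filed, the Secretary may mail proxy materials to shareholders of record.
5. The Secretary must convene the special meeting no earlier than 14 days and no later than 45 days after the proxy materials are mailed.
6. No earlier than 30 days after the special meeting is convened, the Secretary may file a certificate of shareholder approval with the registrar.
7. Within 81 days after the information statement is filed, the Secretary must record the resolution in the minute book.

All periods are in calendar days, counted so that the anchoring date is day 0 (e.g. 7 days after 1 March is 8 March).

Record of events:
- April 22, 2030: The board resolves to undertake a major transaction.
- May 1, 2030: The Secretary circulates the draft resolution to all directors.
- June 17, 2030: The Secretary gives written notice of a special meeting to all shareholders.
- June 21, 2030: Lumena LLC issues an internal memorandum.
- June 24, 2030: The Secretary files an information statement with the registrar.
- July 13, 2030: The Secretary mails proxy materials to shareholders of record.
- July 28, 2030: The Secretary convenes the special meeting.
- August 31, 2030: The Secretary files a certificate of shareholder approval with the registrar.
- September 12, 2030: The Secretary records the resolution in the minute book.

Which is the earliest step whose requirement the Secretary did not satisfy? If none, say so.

Step 1 — 7 and 39 days from April 22, 2030 (when the board resolution is passed) are April 29, 2030 and May 31, 2030 respectively; May 1, 2030 falls inside that range.
Step 2 — must wait 20 days from May 1, 2030 (when the draft resolution is circulated), so not before May 21, 2030; done June 17, 2030, after the minimum wait.
Step 3 — 5 and 13 days from June 17, 2030 (when notice of the special meeting is given) are June 22, 2030 and June 30, 2030 respectively; done June 24, 2030 — within the window.
Step 4 — must wait 18 days from June 24, 2030 (when the information statement is filed), so not before July 12, 2030; July 13, 2030 is on or after that date.
Step 5 — 14 and 45 days from July 13, 2030 (when the proxy materials are mailed) are July 27, 2030 and August 27, 2030 respectively; done July 28, 2030 — within the window.
Step 6 — must wait 30 days from July 28, 2030 (when the special meeting is convened), so not before August 27, 2030; done August 31, 2030 — permitted.
Step 7 — counting 81 days from June 24, 2030 (when the information statement is filed) gives a deadline of September 13, 2030; done September 12, 2030 — timely.

None — every step was satisfied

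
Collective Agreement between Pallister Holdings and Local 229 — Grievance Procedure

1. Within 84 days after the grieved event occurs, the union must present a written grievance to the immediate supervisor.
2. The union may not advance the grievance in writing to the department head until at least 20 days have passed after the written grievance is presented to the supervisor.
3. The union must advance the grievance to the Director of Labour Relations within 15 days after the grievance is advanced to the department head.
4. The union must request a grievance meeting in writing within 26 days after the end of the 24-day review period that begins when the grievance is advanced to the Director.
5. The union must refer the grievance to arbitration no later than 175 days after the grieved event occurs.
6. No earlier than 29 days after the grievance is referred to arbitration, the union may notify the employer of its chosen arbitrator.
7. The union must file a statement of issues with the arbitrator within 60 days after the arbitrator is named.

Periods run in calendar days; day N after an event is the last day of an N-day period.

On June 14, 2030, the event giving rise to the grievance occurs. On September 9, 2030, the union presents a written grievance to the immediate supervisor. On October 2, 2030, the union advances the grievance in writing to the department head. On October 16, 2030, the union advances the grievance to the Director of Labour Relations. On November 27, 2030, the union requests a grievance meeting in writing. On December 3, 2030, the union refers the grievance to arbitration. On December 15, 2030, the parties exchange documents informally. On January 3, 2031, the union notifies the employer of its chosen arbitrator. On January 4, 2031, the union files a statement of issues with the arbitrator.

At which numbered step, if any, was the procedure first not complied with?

Step 1: 84 days after June 14, 2030 (when the grieved event occurs) is September 6, 2030; done September 9, 2030 — 3 days late.
The analysis stops there.

Step 1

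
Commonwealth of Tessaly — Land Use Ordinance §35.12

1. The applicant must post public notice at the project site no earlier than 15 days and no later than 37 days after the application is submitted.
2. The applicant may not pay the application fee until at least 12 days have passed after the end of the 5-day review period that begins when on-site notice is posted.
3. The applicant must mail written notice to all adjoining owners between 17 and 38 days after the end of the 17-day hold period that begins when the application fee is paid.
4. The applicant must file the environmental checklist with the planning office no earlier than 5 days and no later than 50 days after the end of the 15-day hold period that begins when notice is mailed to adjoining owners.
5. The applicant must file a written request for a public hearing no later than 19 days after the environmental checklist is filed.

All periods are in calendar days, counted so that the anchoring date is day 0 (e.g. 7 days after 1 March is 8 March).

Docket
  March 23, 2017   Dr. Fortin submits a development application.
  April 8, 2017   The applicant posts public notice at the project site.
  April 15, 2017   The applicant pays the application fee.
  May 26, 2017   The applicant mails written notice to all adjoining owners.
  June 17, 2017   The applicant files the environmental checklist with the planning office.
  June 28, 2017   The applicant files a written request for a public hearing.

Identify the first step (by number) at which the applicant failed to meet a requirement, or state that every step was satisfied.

Step 1: the window is 15–37 days after March 23, 2017 (when the application is submitted), so April 7, 2017 through April 29, 2017; April 8, 2017 falls inside that range.
Step 2: the earliest permitted date is 12 days after April 13, 2017 (end of the 5-day review period, which began when on-site notice is posted on April 8, 2017), i.e. April 25, 2017; done April 15, 2017 — 10 days too early.
Later steps need not be reached.

Step 2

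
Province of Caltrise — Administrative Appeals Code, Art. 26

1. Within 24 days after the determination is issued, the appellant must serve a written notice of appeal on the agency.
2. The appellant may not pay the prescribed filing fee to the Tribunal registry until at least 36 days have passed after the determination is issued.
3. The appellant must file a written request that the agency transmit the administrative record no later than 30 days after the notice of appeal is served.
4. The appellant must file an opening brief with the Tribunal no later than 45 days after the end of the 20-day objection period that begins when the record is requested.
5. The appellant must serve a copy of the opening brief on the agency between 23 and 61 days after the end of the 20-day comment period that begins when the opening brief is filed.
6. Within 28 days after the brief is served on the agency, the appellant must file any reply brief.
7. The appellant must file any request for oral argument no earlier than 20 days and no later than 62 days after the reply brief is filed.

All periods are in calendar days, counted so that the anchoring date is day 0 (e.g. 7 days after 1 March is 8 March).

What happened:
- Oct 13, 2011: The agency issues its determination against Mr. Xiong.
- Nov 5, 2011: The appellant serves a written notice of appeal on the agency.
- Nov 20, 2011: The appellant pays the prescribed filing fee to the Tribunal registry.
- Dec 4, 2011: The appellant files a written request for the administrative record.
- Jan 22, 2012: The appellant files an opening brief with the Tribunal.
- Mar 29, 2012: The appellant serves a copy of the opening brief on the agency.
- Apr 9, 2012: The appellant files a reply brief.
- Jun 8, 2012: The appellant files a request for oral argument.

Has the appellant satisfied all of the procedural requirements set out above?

Step 1: 24 days after Oct 13, 2011 (when the determination is issued) is Nov 6, 2011; done Nov 5, 2011 — timely.
Step 2: the earliest permitted date is 36 days after Oct 13, 2011 (when the determination is issued), i.e. Nov 18, 2011; done Nov 20, 2011, after the minimum wait.
Step 3: 30 days after Nov 5, 2011 (when the notice of appeal is served) is Dec 5, 2011; done Dec 4, 2011 — timely.
Step 4: 45 days after Dec 24, 2011 (end of the 20-day objection period, which began when the record is requested on Dec 4, 2011) is Feb 7, 2012; Jan 22, 2012 is within that limit.
Step 5: the window is 23–61 days after Feb 11, 2012 (end of the 20-day comment period, which began when the opening brief is filed on Jan 22, 2012), so Mar 5, 2012 through Apr 12, 2012; done Mar 29, 2012, which is between those dates.
Step 6: 28 days after Mar 29, 2012 (when the brief is served on the agency) is Apr 26, 2012; done Apr 9, 2012 — timely.
Step 7: the window is 20–62 days after Apr 9, 2012 (when the reply brief is filed), so Apr 29, 2012 through Jun 10, 2012; done Jun 8, 2012 — within the window.

Yes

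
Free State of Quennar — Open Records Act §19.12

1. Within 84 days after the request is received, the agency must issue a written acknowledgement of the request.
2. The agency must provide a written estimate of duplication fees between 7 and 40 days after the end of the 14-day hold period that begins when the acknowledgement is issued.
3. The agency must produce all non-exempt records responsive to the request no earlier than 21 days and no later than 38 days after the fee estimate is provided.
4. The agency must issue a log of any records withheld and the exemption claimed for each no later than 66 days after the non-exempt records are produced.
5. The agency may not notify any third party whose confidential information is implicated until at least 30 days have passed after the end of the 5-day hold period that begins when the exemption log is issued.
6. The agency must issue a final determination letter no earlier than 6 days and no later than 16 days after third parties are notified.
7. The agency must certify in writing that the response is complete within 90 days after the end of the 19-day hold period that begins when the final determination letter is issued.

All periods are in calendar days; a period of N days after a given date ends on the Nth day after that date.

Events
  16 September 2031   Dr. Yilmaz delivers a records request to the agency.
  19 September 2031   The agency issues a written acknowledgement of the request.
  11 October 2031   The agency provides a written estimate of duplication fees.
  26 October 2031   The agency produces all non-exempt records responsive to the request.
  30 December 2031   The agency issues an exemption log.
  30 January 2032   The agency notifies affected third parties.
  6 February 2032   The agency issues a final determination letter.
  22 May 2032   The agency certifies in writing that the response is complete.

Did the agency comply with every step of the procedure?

Step 1: 84 days after 16 September 2031 (when the request is received) is 9 December 2031; completed 19 September 2031, before the deadline.
Step 2: the window is 7–40 days after 3 October 2031 (end of the 14-day hold period, which began when the acknowledgement is issued on 19 September 2031), so 10 October 2031 through 12 November 2031; done 11 October 2031 — within the window.
Step 3: the window is 21–38 days after 11 October 2031 (when the fee estimate is provided), so 1 November 2031 through 18 November 2031; 26 October 2031 is 6 days too early.

No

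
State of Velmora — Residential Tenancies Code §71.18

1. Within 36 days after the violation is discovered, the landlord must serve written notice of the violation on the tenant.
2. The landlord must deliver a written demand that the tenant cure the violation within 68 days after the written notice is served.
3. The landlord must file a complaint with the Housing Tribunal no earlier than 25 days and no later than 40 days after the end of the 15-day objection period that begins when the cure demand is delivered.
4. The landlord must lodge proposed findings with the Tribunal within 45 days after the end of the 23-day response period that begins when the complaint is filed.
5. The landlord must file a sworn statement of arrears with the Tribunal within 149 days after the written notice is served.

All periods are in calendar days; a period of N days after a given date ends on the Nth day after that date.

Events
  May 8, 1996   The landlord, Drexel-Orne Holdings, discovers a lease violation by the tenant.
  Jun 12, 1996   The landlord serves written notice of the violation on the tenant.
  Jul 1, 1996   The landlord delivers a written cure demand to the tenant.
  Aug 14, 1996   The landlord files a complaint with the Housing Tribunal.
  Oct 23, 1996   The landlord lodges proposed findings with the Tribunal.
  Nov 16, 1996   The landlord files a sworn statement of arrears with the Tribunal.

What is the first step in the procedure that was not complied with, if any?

(1) due by May 8, 1996 + 36 days = Jun 13, 1996; Jun 12, 1996 is within that limit.
(2) due by Jun 12, 1996 + 68 days = Aug 19, 1996; Jul 1, 1996 is within that limit.
(3) the permitted window runs from Jul 16, 1996 + 25 = Aug 10, 1996 to Jul 16, 1996 + 40 = Aug 25, 1996; done Aug 14, 1996 — within the window.
(4) due by Sep 6, 1996 + 45 days = Oct 21, 1996; done Oct 23, 1996 — 2 days late.

Step 4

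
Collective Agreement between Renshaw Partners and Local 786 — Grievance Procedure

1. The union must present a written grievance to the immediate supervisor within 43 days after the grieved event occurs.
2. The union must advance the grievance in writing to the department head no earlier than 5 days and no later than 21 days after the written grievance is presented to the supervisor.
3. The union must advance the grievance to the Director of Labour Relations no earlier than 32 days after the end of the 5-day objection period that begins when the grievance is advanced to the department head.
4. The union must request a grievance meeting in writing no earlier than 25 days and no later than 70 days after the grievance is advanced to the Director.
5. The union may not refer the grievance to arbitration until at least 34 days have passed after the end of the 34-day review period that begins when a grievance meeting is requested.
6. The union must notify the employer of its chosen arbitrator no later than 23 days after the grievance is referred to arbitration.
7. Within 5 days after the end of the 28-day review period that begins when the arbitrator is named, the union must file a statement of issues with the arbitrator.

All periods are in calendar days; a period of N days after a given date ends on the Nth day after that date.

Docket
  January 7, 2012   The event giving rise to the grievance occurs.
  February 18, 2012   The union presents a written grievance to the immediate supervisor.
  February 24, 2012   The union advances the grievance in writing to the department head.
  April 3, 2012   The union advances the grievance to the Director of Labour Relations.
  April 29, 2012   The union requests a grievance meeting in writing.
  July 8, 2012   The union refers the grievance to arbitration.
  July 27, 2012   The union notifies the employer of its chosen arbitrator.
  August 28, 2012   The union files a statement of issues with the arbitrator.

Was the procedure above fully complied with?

Step 1 — counting 43 days from January 7, 2012 (when the grieved event occurs) gives a deadline of February 19, 2012; February 18, 2012 is within that limit.
Step 2 — 5 and 21 days from February 18, 2012 (when the written grievance is presented to the supervisor) are February 23, 2012 and March 10, 2012 respectively; February 24, 2012 falls inside that range.
Step 3 — must wait 32 days from February 29, 2012 (end of the 5-day objection period, which began when the grievance is advanced to the department head on February 24, 2012), so not before April 1, 2012; done April 3, 2012 — permitted.
Step 4 — 25 and 70 days from April 3, 2012 (when the grievance is advanced to the Director) are April 28, 2012 and June 12, 2012 respectively; done April 29, 2012, which is between those dates.
Step 5 — must wait 34 days from June 2, 2012 (end of the 34-day review period, which began when a grievance meeting is requested on April 29, 2012), so not before July 6, 2012; July 8, 2012 is on or after that date.
Step 6 — counting 23 days from July 8, 2012 (when the grievance is referred to arbitration) gives a deadline of July 31, 2012; done July 27, 2012 — timely.
Step 7 — counting 5 days from August 24, 2012 (end of the 28-day review period, which began when the arbitrator is named on July 27, 2012) gives a deadline of August 29, 2012; completed August 28, 2012, before the deadline.

Yes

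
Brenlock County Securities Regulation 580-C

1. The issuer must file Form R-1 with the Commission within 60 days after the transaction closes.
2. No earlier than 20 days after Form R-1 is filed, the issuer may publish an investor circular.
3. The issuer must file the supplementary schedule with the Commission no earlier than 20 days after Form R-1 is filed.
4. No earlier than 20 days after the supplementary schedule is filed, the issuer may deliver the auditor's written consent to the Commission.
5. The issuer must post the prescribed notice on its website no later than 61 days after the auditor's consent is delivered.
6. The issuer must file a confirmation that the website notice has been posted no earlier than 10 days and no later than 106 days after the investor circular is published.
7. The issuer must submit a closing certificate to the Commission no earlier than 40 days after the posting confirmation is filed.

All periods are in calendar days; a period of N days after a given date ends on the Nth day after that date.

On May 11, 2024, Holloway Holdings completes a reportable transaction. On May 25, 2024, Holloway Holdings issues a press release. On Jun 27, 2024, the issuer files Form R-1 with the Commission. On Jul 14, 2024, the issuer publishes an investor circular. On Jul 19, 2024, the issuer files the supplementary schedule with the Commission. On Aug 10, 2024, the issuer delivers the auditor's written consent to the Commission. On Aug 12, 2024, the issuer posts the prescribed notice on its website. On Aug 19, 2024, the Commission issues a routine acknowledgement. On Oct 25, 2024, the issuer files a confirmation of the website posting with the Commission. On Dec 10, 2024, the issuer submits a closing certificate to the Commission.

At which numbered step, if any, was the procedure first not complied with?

Step 2

Step 1 — counting 60 days from May 11, 2024 (when the transaction closes) gives a deadline of Jul 10, 2024; done Jun 27, 2024 — timely.
Step 2 — must wait 20 days from Jun 27, 2024 (when Form R-1 is filed), so not before Jul 17, 2024; Jul 14, 2024 is 3 days before the earliest permitted date.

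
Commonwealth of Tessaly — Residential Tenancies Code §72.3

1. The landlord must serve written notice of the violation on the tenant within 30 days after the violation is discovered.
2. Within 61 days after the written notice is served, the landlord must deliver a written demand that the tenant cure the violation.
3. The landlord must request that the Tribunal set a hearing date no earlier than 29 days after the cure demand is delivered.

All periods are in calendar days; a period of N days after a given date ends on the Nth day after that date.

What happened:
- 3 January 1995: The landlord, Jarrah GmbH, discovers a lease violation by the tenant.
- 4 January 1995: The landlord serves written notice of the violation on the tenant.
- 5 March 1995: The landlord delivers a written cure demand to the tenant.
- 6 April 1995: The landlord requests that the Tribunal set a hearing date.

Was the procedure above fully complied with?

(1) due by 3 January 1995 + 30 days = 2 February 1995; done 4 January 1995 — timely.
(2) due by 4 January 1995 + 61 days = 6 March 1995; completed 5 March 1995, before the deadline.
(3) permitted from 5 March 1995 + 29 days = 3 April 1995 onward; done 6 April 1995, after the minimum wait.

Yes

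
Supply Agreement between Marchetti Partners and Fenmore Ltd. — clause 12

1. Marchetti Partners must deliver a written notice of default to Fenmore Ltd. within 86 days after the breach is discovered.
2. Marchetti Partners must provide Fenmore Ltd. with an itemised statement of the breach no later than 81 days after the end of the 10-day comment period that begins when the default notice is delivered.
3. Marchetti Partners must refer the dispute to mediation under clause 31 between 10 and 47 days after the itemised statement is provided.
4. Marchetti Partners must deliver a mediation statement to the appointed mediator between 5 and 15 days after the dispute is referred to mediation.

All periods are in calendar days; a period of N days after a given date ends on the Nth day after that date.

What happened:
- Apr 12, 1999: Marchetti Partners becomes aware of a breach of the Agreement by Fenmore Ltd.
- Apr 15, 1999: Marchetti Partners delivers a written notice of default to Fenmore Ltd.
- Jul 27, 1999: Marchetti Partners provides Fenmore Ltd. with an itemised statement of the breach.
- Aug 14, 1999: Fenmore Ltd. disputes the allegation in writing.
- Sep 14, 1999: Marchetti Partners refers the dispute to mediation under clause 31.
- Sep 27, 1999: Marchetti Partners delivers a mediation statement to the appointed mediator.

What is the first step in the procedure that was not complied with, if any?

(1) due by Apr 12, 1999 + 86 days = Jul 7, 1999; completed Apr 15, 1999, before the deadline.
(2) due by Apr 25, 1999 + 81 days = Jul 15, 1999; done Jul 27, 1999 — 12 days late.
The analysis stops there.

Step 2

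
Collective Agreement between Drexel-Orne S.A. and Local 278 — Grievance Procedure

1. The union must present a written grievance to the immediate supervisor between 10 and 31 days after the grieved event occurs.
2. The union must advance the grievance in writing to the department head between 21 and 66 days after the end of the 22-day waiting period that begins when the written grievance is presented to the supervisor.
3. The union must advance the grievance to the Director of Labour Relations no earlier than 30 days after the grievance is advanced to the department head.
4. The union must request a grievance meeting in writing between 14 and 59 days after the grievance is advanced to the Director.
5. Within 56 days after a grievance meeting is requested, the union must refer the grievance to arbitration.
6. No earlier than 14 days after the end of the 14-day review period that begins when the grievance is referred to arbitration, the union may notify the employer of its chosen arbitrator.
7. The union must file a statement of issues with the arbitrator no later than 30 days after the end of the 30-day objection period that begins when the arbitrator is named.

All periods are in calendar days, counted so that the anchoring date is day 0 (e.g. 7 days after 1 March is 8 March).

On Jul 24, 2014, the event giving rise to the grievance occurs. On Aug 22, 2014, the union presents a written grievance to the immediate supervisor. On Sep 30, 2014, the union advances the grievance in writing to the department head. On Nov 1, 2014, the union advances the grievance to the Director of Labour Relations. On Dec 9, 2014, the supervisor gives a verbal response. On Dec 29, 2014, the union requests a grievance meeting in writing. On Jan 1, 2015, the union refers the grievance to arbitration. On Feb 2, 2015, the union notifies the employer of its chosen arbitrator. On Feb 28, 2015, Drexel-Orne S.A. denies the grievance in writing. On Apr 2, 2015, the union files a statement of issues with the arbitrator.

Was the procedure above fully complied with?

Step 1: the window is 10–31 days after Jul 24, 2014 (when the grieved event occurs), so Aug 3, 2014 through Aug 24, 2014; done Aug 22, 2014, which is between those dates.
Step 2: the window is 21–66 days after Sep 13, 2014 (end of the 22-day waiting period, which began when the written grievance is presented to the supervisor on Aug 22, 2014), so Oct 4, 2014 through Nov 18, 2014; done Sep 30, 2014 — 4 days before the window opened.

No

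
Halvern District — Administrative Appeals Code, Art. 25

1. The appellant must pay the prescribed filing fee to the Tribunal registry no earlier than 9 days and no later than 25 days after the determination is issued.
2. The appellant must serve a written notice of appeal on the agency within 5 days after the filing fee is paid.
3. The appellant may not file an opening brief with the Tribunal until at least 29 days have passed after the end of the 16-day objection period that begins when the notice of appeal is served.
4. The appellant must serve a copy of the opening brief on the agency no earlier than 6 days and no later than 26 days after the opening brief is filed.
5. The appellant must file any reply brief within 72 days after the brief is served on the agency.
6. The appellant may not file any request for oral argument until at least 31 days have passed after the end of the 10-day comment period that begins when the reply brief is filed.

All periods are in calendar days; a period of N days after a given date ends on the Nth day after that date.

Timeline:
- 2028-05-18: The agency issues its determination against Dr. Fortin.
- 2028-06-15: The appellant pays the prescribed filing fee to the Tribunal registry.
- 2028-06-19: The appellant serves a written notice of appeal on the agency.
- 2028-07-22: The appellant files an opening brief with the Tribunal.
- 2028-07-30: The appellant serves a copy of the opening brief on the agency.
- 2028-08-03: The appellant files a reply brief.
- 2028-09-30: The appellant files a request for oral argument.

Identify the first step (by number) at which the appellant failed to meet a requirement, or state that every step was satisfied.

Step 1 — 9 and 25 days from 2028-05-18 (when the determination is issued) are 2028-05-27 and 2028-06-12 respectively; done 2028-06-15 — 3 days after the window closed.
The procedure was therefore not followed at step 1.

Step 1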